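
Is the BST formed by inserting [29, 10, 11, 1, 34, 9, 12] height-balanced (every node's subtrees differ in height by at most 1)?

Tree (level-order array): [29, 10, 34, 1, 11, None, None, None, 9, None, 12]
Definition: a tree is height-balanced if, at every node, |h(left) - h(right)| <= 1 (empty subtree has height -1).
Bottom-up per-node check:
  node 9: h_left=-1, h_right=-1, diff=0 [OK], height=0
  node 1: h_left=-1, h_right=0, diff=1 [OK], height=1
  node 12: h_left=-1, h_right=-1, diff=0 [OK], height=0
  node 11: h_left=-1, h_right=0, diff=1 [OK], height=1
  node 10: h_left=1, h_right=1, diff=0 [OK], height=2
  node 34: h_left=-1, h_right=-1, diff=0 [OK], height=0
  node 29: h_left=2, h_right=0, diff=2 [FAIL (|2-0|=2 > 1)], height=3
Node 29 violates the condition: |2 - 0| = 2 > 1.
Result: Not balanced


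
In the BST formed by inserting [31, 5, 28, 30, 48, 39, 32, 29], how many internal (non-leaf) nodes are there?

Tree built from: [31, 5, 28, 30, 48, 39, 32, 29]
Tree (level-order array): [31, 5, 48, None, 28, 39, None, None, 30, 32, None, 29]
Rule: An internal node has at least one child.
Per-node child counts:
  node 31: 2 child(ren)
  node 5: 1 child(ren)
  node 28: 1 child(ren)
  node 30: 1 child(ren)
  node 29: 0 child(ren)
  node 48: 1 child(ren)
  node 39: 1 child(ren)
  node 32: 0 child(ren)
Matching nodes: [31, 5, 28, 30, 48, 39]
Count of internal (non-leaf) nodes: 6


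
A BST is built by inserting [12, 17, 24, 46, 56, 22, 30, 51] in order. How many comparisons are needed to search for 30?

Search path for 30: 12 -> 17 -> 24 -> 46 -> 30
Found: True
Comparisons: 5


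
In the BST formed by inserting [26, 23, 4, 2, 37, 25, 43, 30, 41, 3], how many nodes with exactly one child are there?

Tree built from: [26, 23, 4, 2, 37, 25, 43, 30, 41, 3]
Tree (level-order array): [26, 23, 37, 4, 25, 30, 43, 2, None, None, None, None, None, 41, None, None, 3]
Rule: These are nodes with exactly 1 non-null child.
Per-node child counts:
  node 26: 2 child(ren)
  node 23: 2 child(ren)
  node 4: 1 child(ren)
  node 2: 1 child(ren)
  node 3: 0 child(ren)
  node 25: 0 child(ren)
  node 37: 2 child(ren)
  node 30: 0 child(ren)
  node 43: 1 child(ren)
  node 41: 0 child(ren)
Matching nodes: [4, 2, 43]
Count of nodes with exactly one child: 3


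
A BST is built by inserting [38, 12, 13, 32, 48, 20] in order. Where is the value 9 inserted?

Starting tree (level order): [38, 12, 48, None, 13, None, None, None, 32, 20]
Insertion path: 38 -> 12
Result: insert 9 as left child of 12
Final tree (level order): [38, 12, 48, 9, 13, None, None, None, None, None, 32, 20]


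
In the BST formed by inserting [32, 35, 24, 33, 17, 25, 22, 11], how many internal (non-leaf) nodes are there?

Tree built from: [32, 35, 24, 33, 17, 25, 22, 11]
Tree (level-order array): [32, 24, 35, 17, 25, 33, None, 11, 22]
Rule: An internal node has at least one child.
Per-node child counts:
  node 32: 2 child(ren)
  node 24: 2 child(ren)
  node 17: 2 child(ren)
  node 11: 0 child(ren)
  node 22: 0 child(ren)
  node 25: 0 child(ren)
  node 35: 1 child(ren)
  node 33: 0 child(ren)
Matching nodes: [32, 24, 17, 35]
Count of internal (non-leaf) nodes: 4


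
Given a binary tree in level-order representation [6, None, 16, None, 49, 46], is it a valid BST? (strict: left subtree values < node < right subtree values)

Level-order array: [6, None, 16, None, 49, 46]
Validate using subtree bounds (lo, hi): at each node, require lo < value < hi,
then recurse left with hi=value and right with lo=value.
Preorder trace (stopping at first violation):
  at node 6 with bounds (-inf, +inf): OK
  at node 16 with bounds (6, +inf): OK
  at node 49 with bounds (16, +inf): OK
  at node 46 with bounds (16, 49): OK
No violation found at any node.
Result: Valid BST


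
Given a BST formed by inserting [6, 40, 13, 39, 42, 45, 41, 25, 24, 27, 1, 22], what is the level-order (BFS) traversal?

Tree insertion order: [6, 40, 13, 39, 42, 45, 41, 25, 24, 27, 1, 22]
Tree (level-order array): [6, 1, 40, None, None, 13, 42, None, 39, 41, 45, 25, None, None, None, None, None, 24, 27, 22]
BFS from the root, enqueuing left then right child of each popped node:
  queue [6] -> pop 6, enqueue [1, 40], visited so far: [6]
  queue [1, 40] -> pop 1, enqueue [none], visited so far: [6, 1]
  queue [40] -> pop 40, enqueue [13, 42], visited so far: [6, 1, 40]
  queue [13, 42] -> pop 13, enqueue [39], visited so far: [6, 1, 40, 13]
  queue [42, 39] -> pop 42, enqueue [41, 45], visited so far: [6, 1, 40, 13, 42]
  queue [39, 41, 45] -> pop 39, enqueue [25], visited so far: [6, 1, 40, 13, 42, 39]
  queue [41, 45, 25] -> pop 41, enqueue [none], visited so far: [6, 1, 40, 13, 42, 39, 41]
  queue [45, 25] -> pop 45, enqueue [none], visited so far: [6, 1, 40, 13, 42, 39, 41, 45]
  queue [25] -> pop 25, enqueue [24, 27], visited so far: [6, 1, 40, 13, 42, 39, 41, 45, 25]
  queue [24, 27] -> pop 24, enqueue [22], visited so far: [6, 1, 40, 13, 42, 39, 41, 45, 25, 24]
  queue [27, 22] -> pop 27, enqueue [none], visited so far: [6, 1, 40, 13, 42, 39, 41, 45, 25, 24, 27]
  queue [22] -> pop 22, enqueue [none], visited so far: [6, 1, 40, 13, 42, 39, 41, 45, 25, 24, 27, 22]
Result: [6, 1, 40, 13, 42, 39, 41, 45, 25, 24, 27, 22]


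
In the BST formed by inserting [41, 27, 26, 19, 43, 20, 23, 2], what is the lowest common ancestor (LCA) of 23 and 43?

Tree insertion order: [41, 27, 26, 19, 43, 20, 23, 2]
Tree (level-order array): [41, 27, 43, 26, None, None, None, 19, None, 2, 20, None, None, None, 23]
In a BST, the LCA of p=23, q=43 is the first node v on the
root-to-leaf path with p <= v <= q (go left if both < v, right if both > v).
Walk from root:
  at 41: 23 <= 41 <= 43, this is the LCA
LCA = 41


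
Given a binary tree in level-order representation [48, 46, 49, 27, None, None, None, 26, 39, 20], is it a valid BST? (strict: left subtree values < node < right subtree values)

Level-order array: [48, 46, 49, 27, None, None, None, 26, 39, 20]
Validate using subtree bounds (lo, hi): at each node, require lo < value < hi,
then recurse left with hi=value and right with lo=value.
Preorder trace (stopping at first violation):
  at node 48 with bounds (-inf, +inf): OK
  at node 46 with bounds (-inf, 48): OK
  at node 27 with bounds (-inf, 46): OK
  at node 26 with bounds (-inf, 27): OK
  at node 20 with bounds (-inf, 26): OK
  at node 39 with bounds (27, 46): OK
  at node 49 with bounds (48, +inf): OK
No violation found at any node.
Result: Valid BST


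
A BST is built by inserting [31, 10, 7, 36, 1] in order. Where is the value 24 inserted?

Starting tree (level order): [31, 10, 36, 7, None, None, None, 1]
Insertion path: 31 -> 10
Result: insert 24 as right child of 10
Final tree (level order): [31, 10, 36, 7, 24, None, None, 1]


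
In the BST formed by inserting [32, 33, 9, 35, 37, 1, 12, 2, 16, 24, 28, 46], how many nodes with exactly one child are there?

Tree built from: [32, 33, 9, 35, 37, 1, 12, 2, 16, 24, 28, 46]
Tree (level-order array): [32, 9, 33, 1, 12, None, 35, None, 2, None, 16, None, 37, None, None, None, 24, None, 46, None, 28]
Rule: These are nodes with exactly 1 non-null child.
Per-node child counts:
  node 32: 2 child(ren)
  node 9: 2 child(ren)
  node 1: 1 child(ren)
  node 2: 0 child(ren)
  node 12: 1 child(ren)
  node 16: 1 child(ren)
  node 24: 1 child(ren)
  node 28: 0 child(ren)
  node 33: 1 child(ren)
  node 35: 1 child(ren)
  node 37: 1 child(ren)
  node 46: 0 child(ren)
Matching nodes: [1, 12, 16, 24, 33, 35, 37]
Count of nodes with exactly one child: 7


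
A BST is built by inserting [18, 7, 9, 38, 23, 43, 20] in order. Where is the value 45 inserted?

Starting tree (level order): [18, 7, 38, None, 9, 23, 43, None, None, 20]
Insertion path: 18 -> 38 -> 43
Result: insert 45 as right child of 43
Final tree (level order): [18, 7, 38, None, 9, 23, 43, None, None, 20, None, None, 45]


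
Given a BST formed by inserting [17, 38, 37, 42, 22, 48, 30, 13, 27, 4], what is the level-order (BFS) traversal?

Tree insertion order: [17, 38, 37, 42, 22, 48, 30, 13, 27, 4]
Tree (level-order array): [17, 13, 38, 4, None, 37, 42, None, None, 22, None, None, 48, None, 30, None, None, 27]
BFS from the root, enqueuing left then right child of each popped node:
  queue [17] -> pop 17, enqueue [13, 38], visited so far: [17]
  queue [13, 38] -> pop 13, enqueue [4], visited so far: [17, 13]
  queue [38, 4] -> pop 38, enqueue [37, 42], visited so far: [17, 13, 38]
  queue [4, 37, 42] -> pop 4, enqueue [none], visited so far: [17, 13, 38, 4]
  queue [37, 42] -> pop 37, enqueue [22], visited so far: [17, 13, 38, 4, 37]
  queue [42, 22] -> pop 42, enqueue [48], visited so far: [17, 13, 38, 4, 37, 42]
  queue [22, 48] -> pop 22, enqueue [30], visited so far: [17, 13, 38, 4, 37, 42, 22]
  queue [48, 30] -> pop 48, enqueue [none], visited so far: [17, 13, 38, 4, 37, 42, 22, 48]
  queue [30] -> pop 30, enqueue [27], visited so far: [17, 13, 38, 4, 37, 42, 22, 48, 30]
  queue [27] -> pop 27, enqueue [none], visited so far: [17, 13, 38, 4, 37, 42, 22, 48, 30, 27]
Result: [17, 13, 38, 4, 37, 42, 22, 48, 30, 27]


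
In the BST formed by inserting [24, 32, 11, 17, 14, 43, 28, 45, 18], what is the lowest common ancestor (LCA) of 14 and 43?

Tree insertion order: [24, 32, 11, 17, 14, 43, 28, 45, 18]
Tree (level-order array): [24, 11, 32, None, 17, 28, 43, 14, 18, None, None, None, 45]
In a BST, the LCA of p=14, q=43 is the first node v on the
root-to-leaf path with p <= v <= q (go left if both < v, right if both > v).
Walk from root:
  at 24: 14 <= 24 <= 43, this is the LCA
LCA = 24


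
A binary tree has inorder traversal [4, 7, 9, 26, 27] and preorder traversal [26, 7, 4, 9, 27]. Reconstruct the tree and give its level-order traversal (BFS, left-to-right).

Inorder:  [4, 7, 9, 26, 27]
Preorder: [26, 7, 4, 9, 27]
Algorithm: preorder visits root first, so consume preorder in order;
for each root, split the current inorder slice at that value into
left-subtree inorder and right-subtree inorder, then recurse.
Recursive splits:
  root=26; inorder splits into left=[4, 7, 9], right=[27]
  root=7; inorder splits into left=[4], right=[9]
  root=4; inorder splits into left=[], right=[]
  root=9; inorder splits into left=[], right=[]
  root=27; inorder splits into left=[], right=[]
Reconstructed level-order: [26, 7, 27, 4, 9]


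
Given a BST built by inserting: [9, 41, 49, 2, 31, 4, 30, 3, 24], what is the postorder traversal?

Tree insertion order: [9, 41, 49, 2, 31, 4, 30, 3, 24]
Tree (level-order array): [9, 2, 41, None, 4, 31, 49, 3, None, 30, None, None, None, None, None, 24]
Postorder traversal: [3, 4, 2, 24, 30, 31, 49, 41, 9]


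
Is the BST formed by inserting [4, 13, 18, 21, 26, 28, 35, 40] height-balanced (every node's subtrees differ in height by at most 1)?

Tree (level-order array): [4, None, 13, None, 18, None, 21, None, 26, None, 28, None, 35, None, 40]
Definition: a tree is height-balanced if, at every node, |h(left) - h(right)| <= 1 (empty subtree has height -1).
Bottom-up per-node check:
  node 40: h_left=-1, h_right=-1, diff=0 [OK], height=0
  node 35: h_left=-1, h_right=0, diff=1 [OK], height=1
  node 28: h_left=-1, h_right=1, diff=2 [FAIL (|-1-1|=2 > 1)], height=2
  node 26: h_left=-1, h_right=2, diff=3 [FAIL (|-1-2|=3 > 1)], height=3
  node 21: h_left=-1, h_right=3, diff=4 [FAIL (|-1-3|=4 > 1)], height=4
  node 18: h_left=-1, h_right=4, diff=5 [FAIL (|-1-4|=5 > 1)], height=5
  node 13: h_left=-1, h_right=5, diff=6 [FAIL (|-1-5|=6 > 1)], height=6
  node 4: h_left=-1, h_right=6, diff=7 [FAIL (|-1-6|=7 > 1)], height=7
Node 28 violates the condition: |-1 - 1| = 2 > 1.
Result: Not balanced


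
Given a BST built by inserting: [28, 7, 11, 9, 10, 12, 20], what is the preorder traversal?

Tree insertion order: [28, 7, 11, 9, 10, 12, 20]
Tree (level-order array): [28, 7, None, None, 11, 9, 12, None, 10, None, 20]
Preorder traversal: [28, 7, 11, 9, 10, 12, 20]


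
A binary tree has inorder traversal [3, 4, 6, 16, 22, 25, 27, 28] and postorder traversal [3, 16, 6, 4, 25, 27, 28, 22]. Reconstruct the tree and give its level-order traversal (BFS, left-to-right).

Inorder:   [3, 4, 6, 16, 22, 25, 27, 28]
Postorder: [3, 16, 6, 4, 25, 27, 28, 22]
Algorithm: postorder visits root last, so walk postorder right-to-left;
each value is the root of the current inorder slice — split it at that
value, recurse on the right subtree first, then the left.
Recursive splits:
  root=22; inorder splits into left=[3, 4, 6, 16], right=[25, 27, 28]
  root=28; inorder splits into left=[25, 27], right=[]
  root=27; inorder splits into left=[25], right=[]
  root=25; inorder splits into left=[], right=[]
  root=4; inorder splits into left=[3], right=[6, 16]
  root=6; inorder splits into left=[], right=[16]
  root=16; inorder splits into left=[], right=[]
  root=3; inorder splits into left=[], right=[]
Reconstructed level-order: [22, 4, 28, 3, 6, 27, 16, 25]


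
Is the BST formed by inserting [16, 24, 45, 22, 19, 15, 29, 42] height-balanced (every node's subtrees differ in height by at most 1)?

Tree (level-order array): [16, 15, 24, None, None, 22, 45, 19, None, 29, None, None, None, None, 42]
Definition: a tree is height-balanced if, at every node, |h(left) - h(right)| <= 1 (empty subtree has height -1).
Bottom-up per-node check:
  node 15: h_left=-1, h_right=-1, diff=0 [OK], height=0
  node 19: h_left=-1, h_right=-1, diff=0 [OK], height=0
  node 22: h_left=0, h_right=-1, diff=1 [OK], height=1
  node 42: h_left=-1, h_right=-1, diff=0 [OK], height=0
  node 29: h_left=-1, h_right=0, diff=1 [OK], height=1
  node 45: h_left=1, h_right=-1, diff=2 [FAIL (|1--1|=2 > 1)], height=2
  node 24: h_left=1, h_right=2, diff=1 [OK], height=3
  node 16: h_left=0, h_right=3, diff=3 [FAIL (|0-3|=3 > 1)], height=4
Node 45 violates the condition: |1 - -1| = 2 > 1.
Result: Not balanced


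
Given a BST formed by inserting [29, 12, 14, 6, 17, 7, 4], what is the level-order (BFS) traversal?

Tree insertion order: [29, 12, 14, 6, 17, 7, 4]
Tree (level-order array): [29, 12, None, 6, 14, 4, 7, None, 17]
BFS from the root, enqueuing left then right child of each popped node:
  queue [29] -> pop 29, enqueue [12], visited so far: [29]
  queue [12] -> pop 12, enqueue [6, 14], visited so far: [29, 12]
  queue [6, 14] -> pop 6, enqueue [4, 7], visited so far: [29, 12, 6]
  queue [14, 4, 7] -> pop 14, enqueue [17], visited so far: [29, 12, 6, 14]
  queue [4, 7, 17] -> pop 4, enqueue [none], visited so far: [29, 12, 6, 14, 4]
  queue [7, 17] -> pop 7, enqueue [none], visited so far: [29, 12, 6, 14, 4, 7]
  queue [17] -> pop 17, enqueue [none], visited so far: [29, 12, 6, 14, 4, 7, 17]
Result: [29, 12, 6, 14, 4, 7, 17]


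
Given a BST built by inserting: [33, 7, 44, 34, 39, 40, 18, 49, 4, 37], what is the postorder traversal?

Tree insertion order: [33, 7, 44, 34, 39, 40, 18, 49, 4, 37]
Tree (level-order array): [33, 7, 44, 4, 18, 34, 49, None, None, None, None, None, 39, None, None, 37, 40]
Postorder traversal: [4, 18, 7, 37, 40, 39, 34, 49, 44, 33]


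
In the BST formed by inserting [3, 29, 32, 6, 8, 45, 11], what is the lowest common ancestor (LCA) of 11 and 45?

Tree insertion order: [3, 29, 32, 6, 8, 45, 11]
Tree (level-order array): [3, None, 29, 6, 32, None, 8, None, 45, None, 11]
In a BST, the LCA of p=11, q=45 is the first node v on the
root-to-leaf path with p <= v <= q (go left if both < v, right if both > v).
Walk from root:
  at 3: both 11 and 45 > 3, go right
  at 29: 11 <= 29 <= 45, this is the LCA
LCA = 29


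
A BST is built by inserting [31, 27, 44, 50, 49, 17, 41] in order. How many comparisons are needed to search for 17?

Search path for 17: 31 -> 27 -> 17
Found: True
Comparisons: 3


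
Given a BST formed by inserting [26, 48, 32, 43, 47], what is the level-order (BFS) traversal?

Tree insertion order: [26, 48, 32, 43, 47]
Tree (level-order array): [26, None, 48, 32, None, None, 43, None, 47]
BFS from the root, enqueuing left then right child of each popped node:
  queue [26] -> pop 26, enqueue [48], visited so far: [26]
  queue [48] -> pop 48, enqueue [32], visited so far: [26, 48]
  queue [32] -> pop 32, enqueue [43], visited so far: [26, 48, 32]
  queue [43] -> pop 43, enqueue [47], visited so far: [26, 48, 32, 43]
  queue [47] -> pop 47, enqueue [none], visited so far: [26, 48, 32, 43, 47]
Result: [26, 48, 32, 43, 47]


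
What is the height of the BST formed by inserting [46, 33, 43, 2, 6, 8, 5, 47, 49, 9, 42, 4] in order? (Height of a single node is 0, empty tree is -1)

Insertion order: [46, 33, 43, 2, 6, 8, 5, 47, 49, 9, 42, 4]
Tree (level-order array): [46, 33, 47, 2, 43, None, 49, None, 6, 42, None, None, None, 5, 8, None, None, 4, None, None, 9]
Compute height bottom-up (empty subtree = -1):
  height(4) = 1 + max(-1, -1) = 0
  height(5) = 1 + max(0, -1) = 1
  height(9) = 1 + max(-1, -1) = 0
  height(8) = 1 + max(-1, 0) = 1
  height(6) = 1 + max(1, 1) = 2
  height(2) = 1 + max(-1, 2) = 3
  height(42) = 1 + max(-1, -1) = 0
  height(43) = 1 + max(0, -1) = 1
  height(33) = 1 + max(3, 1) = 4
  height(49) = 1 + max(-1, -1) = 0
  height(47) = 1 + max(-1, 0) = 1
  height(46) = 1 + max(4, 1) = 5
Height = 5


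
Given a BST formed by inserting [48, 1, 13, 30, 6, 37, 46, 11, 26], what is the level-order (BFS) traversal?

Tree insertion order: [48, 1, 13, 30, 6, 37, 46, 11, 26]
Tree (level-order array): [48, 1, None, None, 13, 6, 30, None, 11, 26, 37, None, None, None, None, None, 46]
BFS from the root, enqueuing left then right child of each popped node:
  queue [48] -> pop 48, enqueue [1], visited so far: [48]
  queue [1] -> pop 1, enqueue [13], visited so far: [48, 1]
  queue [13] -> pop 13, enqueue [6, 30], visited so far: [48, 1, 13]
  queue [6, 30] -> pop 6, enqueue [11], visited so far: [48, 1, 13, 6]
  queue [30, 11] -> pop 30, enqueue [26, 37], visited so far: [48, 1, 13, 6, 30]
  queue [11, 26, 37] -> pop 11, enqueue [none], visited so far: [48, 1, 13, 6, 30, 11]
  queue [26, 37] -> pop 26, enqueue [none], visited so far: [48, 1, 13, 6, 30, 11, 26]
  queue [37] -> pop 37, enqueue [46], visited so far: [48, 1, 13, 6, 30, 11, 26, 37]
  queue [46] -> pop 46, enqueue [none], visited so far: [48, 1, 13, 6, 30, 11, 26, 37, 46]
Result: [48, 1, 13, 6, 30, 11, 26, 37, 46]


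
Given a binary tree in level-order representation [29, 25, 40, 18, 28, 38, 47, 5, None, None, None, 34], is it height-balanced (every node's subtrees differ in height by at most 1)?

Tree (level-order array): [29, 25, 40, 18, 28, 38, 47, 5, None, None, None, 34]
Definition: a tree is height-balanced if, at every node, |h(left) - h(right)| <= 1 (empty subtree has height -1).
Bottom-up per-node check:
  node 5: h_left=-1, h_right=-1, diff=0 [OK], height=0
  node 18: h_left=0, h_right=-1, diff=1 [OK], height=1
  node 28: h_left=-1, h_right=-1, diff=0 [OK], height=0
  node 25: h_left=1, h_right=0, diff=1 [OK], height=2
  node 34: h_left=-1, h_right=-1, diff=0 [OK], height=0
  node 38: h_left=0, h_right=-1, diff=1 [OK], height=1
  node 47: h_left=-1, h_right=-1, diff=0 [OK], height=0
  node 40: h_left=1, h_right=0, diff=1 [OK], height=2
  node 29: h_left=2, h_right=2, diff=0 [OK], height=3
All nodes satisfy the balance condition.
Result: Balanced


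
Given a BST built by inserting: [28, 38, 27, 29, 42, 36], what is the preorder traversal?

Tree insertion order: [28, 38, 27, 29, 42, 36]
Tree (level-order array): [28, 27, 38, None, None, 29, 42, None, 36]
Preorder traversal: [28, 27, 38, 29, 36, 42]


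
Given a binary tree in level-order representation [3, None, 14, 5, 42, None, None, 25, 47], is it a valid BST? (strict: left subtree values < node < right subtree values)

Level-order array: [3, None, 14, 5, 42, None, None, 25, 47]
Validate using subtree bounds (lo, hi): at each node, require lo < value < hi,
then recurse left with hi=value and right with lo=value.
Preorder trace (stopping at first violation):
  at node 3 with bounds (-inf, +inf): OK
  at node 14 with bounds (3, +inf): OK
  at node 5 with bounds (3, 14): OK
  at node 42 with bounds (14, +inf): OK
  at node 25 with bounds (14, 42): OK
  at node 47 with bounds (42, +inf): OK
No violation found at any node.
Result: Valid BST


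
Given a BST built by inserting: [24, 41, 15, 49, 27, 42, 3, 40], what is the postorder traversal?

Tree insertion order: [24, 41, 15, 49, 27, 42, 3, 40]
Tree (level-order array): [24, 15, 41, 3, None, 27, 49, None, None, None, 40, 42]
Postorder traversal: [3, 15, 40, 27, 42, 49, 41, 24]


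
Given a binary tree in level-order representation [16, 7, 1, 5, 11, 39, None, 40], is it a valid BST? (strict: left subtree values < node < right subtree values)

Level-order array: [16, 7, 1, 5, 11, 39, None, 40]
Validate using subtree bounds (lo, hi): at each node, require lo < value < hi,
then recurse left with hi=value and right with lo=value.
Preorder trace (stopping at first violation):
  at node 16 with bounds (-inf, +inf): OK
  at node 7 with bounds (-inf, 16): OK
  at node 5 with bounds (-inf, 7): OK
  at node 40 with bounds (-inf, 5): VIOLATION
Node 40 violates its bound: not (-inf < 40 < 5).
Result: Not a valid BST


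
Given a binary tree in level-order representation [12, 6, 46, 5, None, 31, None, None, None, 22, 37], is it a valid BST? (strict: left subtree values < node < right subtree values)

Level-order array: [12, 6, 46, 5, None, 31, None, None, None, 22, 37]
Validate using subtree bounds (lo, hi): at each node, require lo < value < hi,
then recurse left with hi=value and right with lo=value.
Preorder trace (stopping at first violation):
  at node 12 with bounds (-inf, +inf): OK
  at node 6 with bounds (-inf, 12): OK
  at node 5 with bounds (-inf, 6): OK
  at node 46 with bounds (12, +inf): OK
  at node 31 with bounds (12, 46): OK
  at node 22 with bounds (12, 31): OK
  at node 37 with bounds (31, 46): OK
No violation found at any node.
Result: Valid BST


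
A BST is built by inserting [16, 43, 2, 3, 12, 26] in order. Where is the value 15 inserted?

Starting tree (level order): [16, 2, 43, None, 3, 26, None, None, 12]
Insertion path: 16 -> 2 -> 3 -> 12
Result: insert 15 as right child of 12
Final tree (level order): [16, 2, 43, None, 3, 26, None, None, 12, None, None, None, 15]


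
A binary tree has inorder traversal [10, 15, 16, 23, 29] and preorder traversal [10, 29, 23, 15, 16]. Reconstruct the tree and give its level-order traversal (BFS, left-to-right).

Inorder:  [10, 15, 16, 23, 29]
Preorder: [10, 29, 23, 15, 16]
Algorithm: preorder visits root first, so consume preorder in order;
for each root, split the current inorder slice at that value into
left-subtree inorder and right-subtree inorder, then recurse.
Recursive splits:
  root=10; inorder splits into left=[], right=[15, 16, 23, 29]
  root=29; inorder splits into left=[15, 16, 23], right=[]
  root=23; inorder splits into left=[15, 16], right=[]
  root=15; inorder splits into left=[], right=[16]
  root=16; inorder splits into left=[], right=[]
Reconstructed level-order: [10, 29, 23, 15, 16]


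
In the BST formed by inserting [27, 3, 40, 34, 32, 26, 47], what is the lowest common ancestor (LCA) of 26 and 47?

Tree insertion order: [27, 3, 40, 34, 32, 26, 47]
Tree (level-order array): [27, 3, 40, None, 26, 34, 47, None, None, 32]
In a BST, the LCA of p=26, q=47 is the first node v on the
root-to-leaf path with p <= v <= q (go left if both < v, right if both > v).
Walk from root:
  at 27: 26 <= 27 <= 47, this is the LCA
LCA = 27


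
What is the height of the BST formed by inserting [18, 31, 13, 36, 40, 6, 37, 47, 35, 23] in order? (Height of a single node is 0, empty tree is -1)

Insertion order: [18, 31, 13, 36, 40, 6, 37, 47, 35, 23]
Tree (level-order array): [18, 13, 31, 6, None, 23, 36, None, None, None, None, 35, 40, None, None, 37, 47]
Compute height bottom-up (empty subtree = -1):
  height(6) = 1 + max(-1, -1) = 0
  height(13) = 1 + max(0, -1) = 1
  height(23) = 1 + max(-1, -1) = 0
  height(35) = 1 + max(-1, -1) = 0
  height(37) = 1 + max(-1, -1) = 0
  height(47) = 1 + max(-1, -1) = 0
  height(40) = 1 + max(0, 0) = 1
  height(36) = 1 + max(0, 1) = 2
  height(31) = 1 + max(0, 2) = 3
  height(18) = 1 + max(1, 3) = 4
Height = 4


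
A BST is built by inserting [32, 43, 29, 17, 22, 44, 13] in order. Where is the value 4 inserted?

Starting tree (level order): [32, 29, 43, 17, None, None, 44, 13, 22]
Insertion path: 32 -> 29 -> 17 -> 13
Result: insert 4 as left child of 13
Final tree (level order): [32, 29, 43, 17, None, None, 44, 13, 22, None, None, 4]


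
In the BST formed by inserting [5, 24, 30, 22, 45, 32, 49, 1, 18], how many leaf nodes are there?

Tree built from: [5, 24, 30, 22, 45, 32, 49, 1, 18]
Tree (level-order array): [5, 1, 24, None, None, 22, 30, 18, None, None, 45, None, None, 32, 49]
Rule: A leaf has 0 children.
Per-node child counts:
  node 5: 2 child(ren)
  node 1: 0 child(ren)
  node 24: 2 child(ren)
  node 22: 1 child(ren)
  node 18: 0 child(ren)
  node 30: 1 child(ren)
  node 45: 2 child(ren)
  node 32: 0 child(ren)
  node 49: 0 child(ren)
Matching nodes: [1, 18, 32, 49]
Count of leaf nodes: 4


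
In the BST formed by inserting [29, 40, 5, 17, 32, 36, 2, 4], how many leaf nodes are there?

Tree built from: [29, 40, 5, 17, 32, 36, 2, 4]
Tree (level-order array): [29, 5, 40, 2, 17, 32, None, None, 4, None, None, None, 36]
Rule: A leaf has 0 children.
Per-node child counts:
  node 29: 2 child(ren)
  node 5: 2 child(ren)
  node 2: 1 child(ren)
  node 4: 0 child(ren)
  node 17: 0 child(ren)
  node 40: 1 child(ren)
  node 32: 1 child(ren)
  node 36: 0 child(ren)
Matching nodes: [4, 17, 36]
Count of leaf nodes: 3


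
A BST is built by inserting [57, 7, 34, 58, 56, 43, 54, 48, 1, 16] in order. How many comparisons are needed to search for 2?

Search path for 2: 57 -> 7 -> 1
Found: False
Comparisons: 3


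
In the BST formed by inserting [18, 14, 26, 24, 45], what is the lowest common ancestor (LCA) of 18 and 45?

Tree insertion order: [18, 14, 26, 24, 45]
Tree (level-order array): [18, 14, 26, None, None, 24, 45]
In a BST, the LCA of p=18, q=45 is the first node v on the
root-to-leaf path with p <= v <= q (go left if both < v, right if both > v).
Walk from root:
  at 18: 18 <= 18 <= 45, this is the LCA
LCA = 18


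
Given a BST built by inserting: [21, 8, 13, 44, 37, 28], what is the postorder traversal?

Tree insertion order: [21, 8, 13, 44, 37, 28]
Tree (level-order array): [21, 8, 44, None, 13, 37, None, None, None, 28]
Postorder traversal: [13, 8, 28, 37, 44, 21]


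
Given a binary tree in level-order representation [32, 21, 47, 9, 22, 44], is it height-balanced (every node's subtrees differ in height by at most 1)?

Tree (level-order array): [32, 21, 47, 9, 22, 44]
Definition: a tree is height-balanced if, at every node, |h(left) - h(right)| <= 1 (empty subtree has height -1).
Bottom-up per-node check:
  node 9: h_left=-1, h_right=-1, diff=0 [OK], height=0
  node 22: h_left=-1, h_right=-1, diff=0 [OK], height=0
  node 21: h_left=0, h_right=0, diff=0 [OK], height=1
  node 44: h_left=-1, h_right=-1, diff=0 [OK], height=0
  node 47: h_left=0, h_right=-1, diff=1 [OK], height=1
  node 32: h_left=1, h_right=1, diff=0 [OK], height=2
All nodes satisfy the balance condition.
Result: Balanced


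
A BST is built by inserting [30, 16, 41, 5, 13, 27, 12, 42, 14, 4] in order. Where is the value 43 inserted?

Starting tree (level order): [30, 16, 41, 5, 27, None, 42, 4, 13, None, None, None, None, None, None, 12, 14]
Insertion path: 30 -> 41 -> 42
Result: insert 43 as right child of 42
Final tree (level order): [30, 16, 41, 5, 27, None, 42, 4, 13, None, None, None, 43, None, None, 12, 14]


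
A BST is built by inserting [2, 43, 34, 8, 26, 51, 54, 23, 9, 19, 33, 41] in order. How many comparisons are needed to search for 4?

Search path for 4: 2 -> 43 -> 34 -> 8
Found: False
Comparisons: 4


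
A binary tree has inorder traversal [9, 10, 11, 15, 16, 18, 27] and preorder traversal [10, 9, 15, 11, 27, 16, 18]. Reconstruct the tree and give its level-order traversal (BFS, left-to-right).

Inorder:  [9, 10, 11, 15, 16, 18, 27]
Preorder: [10, 9, 15, 11, 27, 16, 18]
Algorithm: preorder visits root first, so consume preorder in order;
for each root, split the current inorder slice at that value into
left-subtree inorder and right-subtree inorder, then recurse.
Recursive splits:
  root=10; inorder splits into left=[9], right=[11, 15, 16, 18, 27]
  root=9; inorder splits into left=[], right=[]
  root=15; inorder splits into left=[11], right=[16, 18, 27]
  root=11; inorder splits into left=[], right=[]
  root=27; inorder splits into left=[16, 18], right=[]
  root=16; inorder splits into left=[], right=[18]
  root=18; inorder splits into left=[], right=[]
Reconstructed level-order: [10, 9, 15, 11, 27, 16, 18]


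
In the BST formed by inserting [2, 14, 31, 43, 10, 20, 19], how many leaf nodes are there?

Tree built from: [2, 14, 31, 43, 10, 20, 19]
Tree (level-order array): [2, None, 14, 10, 31, None, None, 20, 43, 19]
Rule: A leaf has 0 children.
Per-node child counts:
  node 2: 1 child(ren)
  node 14: 2 child(ren)
  node 10: 0 child(ren)
  node 31: 2 child(ren)
  node 20: 1 child(ren)
  node 19: 0 child(ren)
  node 43: 0 child(ren)
Matching nodes: [10, 19, 43]
Count of leaf nodes: 3


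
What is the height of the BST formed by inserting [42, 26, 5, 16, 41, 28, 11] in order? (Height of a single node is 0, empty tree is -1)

Insertion order: [42, 26, 5, 16, 41, 28, 11]
Tree (level-order array): [42, 26, None, 5, 41, None, 16, 28, None, 11]
Compute height bottom-up (empty subtree = -1):
  height(11) = 1 + max(-1, -1) = 0
  height(16) = 1 + max(0, -1) = 1
  height(5) = 1 + max(-1, 1) = 2
  height(28) = 1 + max(-1, -1) = 0
  height(41) = 1 + max(0, -1) = 1
  height(26) = 1 + max(2, 1) = 3
  height(42) = 1 + max(3, -1) = 4
Height = 4


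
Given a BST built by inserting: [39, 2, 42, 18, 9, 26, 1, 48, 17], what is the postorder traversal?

Tree insertion order: [39, 2, 42, 18, 9, 26, 1, 48, 17]
Tree (level-order array): [39, 2, 42, 1, 18, None, 48, None, None, 9, 26, None, None, None, 17]
Postorder traversal: [1, 17, 9, 26, 18, 2, 48, 42, 39]


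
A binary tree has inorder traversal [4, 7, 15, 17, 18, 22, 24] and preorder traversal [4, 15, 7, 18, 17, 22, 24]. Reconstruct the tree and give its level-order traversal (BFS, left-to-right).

Inorder:  [4, 7, 15, 17, 18, 22, 24]
Preorder: [4, 15, 7, 18, 17, 22, 24]
Algorithm: preorder visits root first, so consume preorder in order;
for each root, split the current inorder slice at that value into
left-subtree inorder and right-subtree inorder, then recurse.
Recursive splits:
  root=4; inorder splits into left=[], right=[7, 15, 17, 18, 22, 24]
  root=15; inorder splits into left=[7], right=[17, 18, 22, 24]
  root=7; inorder splits into left=[], right=[]
  root=18; inorder splits into left=[17], right=[22, 24]
  root=17; inorder splits into left=[], right=[]
  root=22; inorder splits into left=[], right=[24]
  root=24; inorder splits into left=[], right=[]
Reconstructed level-order: [4, 15, 7, 18, 17, 22, 24]


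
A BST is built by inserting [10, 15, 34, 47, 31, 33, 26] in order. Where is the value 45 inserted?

Starting tree (level order): [10, None, 15, None, 34, 31, 47, 26, 33]
Insertion path: 10 -> 15 -> 34 -> 47
Result: insert 45 as left child of 47
Final tree (level order): [10, None, 15, None, 34, 31, 47, 26, 33, 45]


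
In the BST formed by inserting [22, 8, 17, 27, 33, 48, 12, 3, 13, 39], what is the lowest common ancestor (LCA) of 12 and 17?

Tree insertion order: [22, 8, 17, 27, 33, 48, 12, 3, 13, 39]
Tree (level-order array): [22, 8, 27, 3, 17, None, 33, None, None, 12, None, None, 48, None, 13, 39]
In a BST, the LCA of p=12, q=17 is the first node v on the
root-to-leaf path with p <= v <= q (go left if both < v, right if both > v).
Walk from root:
  at 22: both 12 and 17 < 22, go left
  at 8: both 12 and 17 > 8, go right
  at 17: 12 <= 17 <= 17, this is the LCA
LCA = 17


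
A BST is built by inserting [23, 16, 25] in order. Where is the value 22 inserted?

Starting tree (level order): [23, 16, 25]
Insertion path: 23 -> 16
Result: insert 22 as right child of 16
Final tree (level order): [23, 16, 25, None, 22]


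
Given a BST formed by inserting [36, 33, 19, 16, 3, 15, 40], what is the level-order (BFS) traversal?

Tree insertion order: [36, 33, 19, 16, 3, 15, 40]
Tree (level-order array): [36, 33, 40, 19, None, None, None, 16, None, 3, None, None, 15]
BFS from the root, enqueuing left then right child of each popped node:
  queue [36] -> pop 36, enqueue [33, 40], visited so far: [36]
  queue [33, 40] -> pop 33, enqueue [19], visited so far: [36, 33]
  queue [40, 19] -> pop 40, enqueue [none], visited so far: [36, 33, 40]
  queue [19] -> pop 19, enqueue [16], visited so far: [36, 33, 40, 19]
  queue [16] -> pop 16, enqueue [3], visited so far: [36, 33, 40, 19, 16]
  queue [3] -> pop 3, enqueue [15], visited so far: [36, 33, 40, 19, 16, 3]
  queue [15] -> pop 15, enqueue [none], visited so far: [36, 33, 40, 19, 16, 3, 15]
Result: [36, 33, 40, 19, 16, 3, 15]


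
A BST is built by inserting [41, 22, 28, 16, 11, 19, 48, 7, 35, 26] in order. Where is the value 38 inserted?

Starting tree (level order): [41, 22, 48, 16, 28, None, None, 11, 19, 26, 35, 7]
Insertion path: 41 -> 22 -> 28 -> 35
Result: insert 38 as right child of 35
Final tree (level order): [41, 22, 48, 16, 28, None, None, 11, 19, 26, 35, 7, None, None, None, None, None, None, 38]


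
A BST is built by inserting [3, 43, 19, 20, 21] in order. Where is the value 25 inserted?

Starting tree (level order): [3, None, 43, 19, None, None, 20, None, 21]
Insertion path: 3 -> 43 -> 19 -> 20 -> 21
Result: insert 25 as right child of 21
Final tree (level order): [3, None, 43, 19, None, None, 20, None, 21, None, 25]


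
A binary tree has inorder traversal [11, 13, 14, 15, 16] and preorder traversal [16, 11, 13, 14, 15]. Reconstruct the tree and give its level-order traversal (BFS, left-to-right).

Inorder:  [11, 13, 14, 15, 16]
Preorder: [16, 11, 13, 14, 15]
Algorithm: preorder visits root first, so consume preorder in order;
for each root, split the current inorder slice at that value into
left-subtree inorder and right-subtree inorder, then recurse.
Recursive splits:
  root=16; inorder splits into left=[11, 13, 14, 15], right=[]
  root=11; inorder splits into left=[], right=[13, 14, 15]
  root=13; inorder splits into left=[], right=[14, 15]
  root=14; inorder splits into left=[], right=[15]
  root=15; inorder splits into left=[], right=[]
Reconstructed level-order: [16, 11, 13, 14, 15]


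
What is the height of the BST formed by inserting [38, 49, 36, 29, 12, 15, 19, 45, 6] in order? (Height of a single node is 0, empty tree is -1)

Insertion order: [38, 49, 36, 29, 12, 15, 19, 45, 6]
Tree (level-order array): [38, 36, 49, 29, None, 45, None, 12, None, None, None, 6, 15, None, None, None, 19]
Compute height bottom-up (empty subtree = -1):
  height(6) = 1 + max(-1, -1) = 0
  height(19) = 1 + max(-1, -1) = 0
  height(15) = 1 + max(-1, 0) = 1
  height(12) = 1 + max(0, 1) = 2
  height(29) = 1 + max(2, -1) = 3
  height(36) = 1 + max(3, -1) = 4
  height(45) = 1 + max(-1, -1) = 0
  height(49) = 1 + max(0, -1) = 1
  height(38) = 1 + max(4, 1) = 5
Height = 5


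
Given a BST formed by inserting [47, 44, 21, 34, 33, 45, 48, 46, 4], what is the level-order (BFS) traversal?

Tree insertion order: [47, 44, 21, 34, 33, 45, 48, 46, 4]
Tree (level-order array): [47, 44, 48, 21, 45, None, None, 4, 34, None, 46, None, None, 33]
BFS from the root, enqueuing left then right child of each popped node:
  queue [47] -> pop 47, enqueue [44, 48], visited so far: [47]
  queue [44, 48] -> pop 44, enqueue [21, 45], visited so far: [47, 44]
  queue [48, 21, 45] -> pop 48, enqueue [none], visited so far: [47, 44, 48]
  queue [21, 45] -> pop 21, enqueue [4, 34], visited so far: [47, 44, 48, 21]
  queue [45, 4, 34] -> pop 45, enqueue [46], visited so far: [47, 44, 48, 21, 45]
  queue [4, 34, 46] -> pop 4, enqueue [none], visited so far: [47, 44, 48, 21, 45, 4]
  queue [34, 46] -> pop 34, enqueue [33], visited so far: [47, 44, 48, 21, 45, 4, 34]
  queue [46, 33] -> pop 46, enqueue [none], visited so far: [47, 44, 48, 21, 45, 4, 34, 46]
  queue [33] -> pop 33, enqueue [none], visited so far: [47, 44, 48, 21, 45, 4, 34, 46, 33]
Result: [47, 44, 48, 21, 45, 4, 34, 46, 33]


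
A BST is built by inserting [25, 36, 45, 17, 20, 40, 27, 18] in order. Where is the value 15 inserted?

Starting tree (level order): [25, 17, 36, None, 20, 27, 45, 18, None, None, None, 40]
Insertion path: 25 -> 17
Result: insert 15 as left child of 17
Final tree (level order): [25, 17, 36, 15, 20, 27, 45, None, None, 18, None, None, None, 40]


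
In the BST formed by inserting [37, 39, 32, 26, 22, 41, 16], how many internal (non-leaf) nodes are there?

Tree built from: [37, 39, 32, 26, 22, 41, 16]
Tree (level-order array): [37, 32, 39, 26, None, None, 41, 22, None, None, None, 16]
Rule: An internal node has at least one child.
Per-node child counts:
  node 37: 2 child(ren)
  node 32: 1 child(ren)
  node 26: 1 child(ren)
  node 22: 1 child(ren)
  node 16: 0 child(ren)
  node 39: 1 child(ren)
  node 41: 0 child(ren)
Matching nodes: [37, 32, 26, 22, 39]
Count of internal (non-leaf) nodes: 5


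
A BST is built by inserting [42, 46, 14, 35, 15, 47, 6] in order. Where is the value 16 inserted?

Starting tree (level order): [42, 14, 46, 6, 35, None, 47, None, None, 15]
Insertion path: 42 -> 14 -> 35 -> 15
Result: insert 16 as right child of 15
Final tree (level order): [42, 14, 46, 6, 35, None, 47, None, None, 15, None, None, None, None, 16]


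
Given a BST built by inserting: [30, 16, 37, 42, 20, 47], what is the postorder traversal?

Tree insertion order: [30, 16, 37, 42, 20, 47]
Tree (level-order array): [30, 16, 37, None, 20, None, 42, None, None, None, 47]
Postorder traversal: [20, 16, 47, 42, 37, 30]


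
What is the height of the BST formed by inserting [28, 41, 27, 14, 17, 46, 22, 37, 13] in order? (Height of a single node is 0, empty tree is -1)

Insertion order: [28, 41, 27, 14, 17, 46, 22, 37, 13]
Tree (level-order array): [28, 27, 41, 14, None, 37, 46, 13, 17, None, None, None, None, None, None, None, 22]
Compute height bottom-up (empty subtree = -1):
  height(13) = 1 + max(-1, -1) = 0
  height(22) = 1 + max(-1, -1) = 0
  height(17) = 1 + max(-1, 0) = 1
  height(14) = 1 + max(0, 1) = 2
  height(27) = 1 + max(2, -1) = 3
  height(37) = 1 + max(-1, -1) = 0
  height(46) = 1 + max(-1, -1) = 0
  height(41) = 1 + max(0, 0) = 1
  height(28) = 1 + max(3, 1) = 4
Height = 4


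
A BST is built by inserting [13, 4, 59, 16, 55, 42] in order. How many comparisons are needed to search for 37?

Search path for 37: 13 -> 59 -> 16 -> 55 -> 42
Found: False
Comparisons: 5


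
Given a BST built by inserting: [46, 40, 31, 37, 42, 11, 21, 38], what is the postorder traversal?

Tree insertion order: [46, 40, 31, 37, 42, 11, 21, 38]
Tree (level-order array): [46, 40, None, 31, 42, 11, 37, None, None, None, 21, None, 38]
Postorder traversal: [21, 11, 38, 37, 31, 42, 40, 46]


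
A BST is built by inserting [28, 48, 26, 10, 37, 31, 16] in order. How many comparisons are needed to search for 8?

Search path for 8: 28 -> 26 -> 10
Found: False
Comparisons: 3


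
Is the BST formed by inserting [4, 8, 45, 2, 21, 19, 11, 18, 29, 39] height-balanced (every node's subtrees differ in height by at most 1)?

Tree (level-order array): [4, 2, 8, None, None, None, 45, 21, None, 19, 29, 11, None, None, 39, None, 18]
Definition: a tree is height-balanced if, at every node, |h(left) - h(right)| <= 1 (empty subtree has height -1).
Bottom-up per-node check:
  node 2: h_left=-1, h_right=-1, diff=0 [OK], height=0
  node 18: h_left=-1, h_right=-1, diff=0 [OK], height=0
  node 11: h_left=-1, h_right=0, diff=1 [OK], height=1
  node 19: h_left=1, h_right=-1, diff=2 [FAIL (|1--1|=2 > 1)], height=2
  node 39: h_left=-1, h_right=-1, diff=0 [OK], height=0
  node 29: h_left=-1, h_right=0, diff=1 [OK], height=1
  node 21: h_left=2, h_right=1, diff=1 [OK], height=3
  node 45: h_left=3, h_right=-1, diff=4 [FAIL (|3--1|=4 > 1)], height=4
  node 8: h_left=-1, h_right=4, diff=5 [FAIL (|-1-4|=5 > 1)], height=5
  node 4: h_left=0, h_right=5, diff=5 [FAIL (|0-5|=5 > 1)], height=6
Node 19 violates the condition: |1 - -1| = 2 > 1.
Result: Not balanced
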